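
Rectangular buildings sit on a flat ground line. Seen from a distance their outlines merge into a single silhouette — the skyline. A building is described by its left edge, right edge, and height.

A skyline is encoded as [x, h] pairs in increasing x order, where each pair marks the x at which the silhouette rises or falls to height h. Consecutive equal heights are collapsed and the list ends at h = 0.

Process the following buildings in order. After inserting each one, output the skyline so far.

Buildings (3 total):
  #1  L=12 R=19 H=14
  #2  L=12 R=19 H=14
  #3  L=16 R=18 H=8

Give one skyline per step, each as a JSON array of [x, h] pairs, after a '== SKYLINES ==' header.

== SKYLINES ==
[[12,14],[19,0]]
[[12,14],[19,0]]
[[12,14],[19,0]]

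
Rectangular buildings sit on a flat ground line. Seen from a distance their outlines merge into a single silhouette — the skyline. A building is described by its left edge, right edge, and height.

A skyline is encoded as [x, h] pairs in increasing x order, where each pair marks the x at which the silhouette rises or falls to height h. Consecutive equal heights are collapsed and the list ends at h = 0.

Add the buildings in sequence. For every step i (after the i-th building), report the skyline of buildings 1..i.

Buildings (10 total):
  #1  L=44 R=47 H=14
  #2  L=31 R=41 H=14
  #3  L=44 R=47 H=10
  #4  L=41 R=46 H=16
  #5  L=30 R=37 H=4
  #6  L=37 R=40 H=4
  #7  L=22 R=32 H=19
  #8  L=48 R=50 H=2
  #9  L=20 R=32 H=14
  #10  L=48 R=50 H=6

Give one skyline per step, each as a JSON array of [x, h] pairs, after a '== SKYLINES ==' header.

== SKYLINES ==
[[44,14],[47,0]]
[[31,14],[41,0],[44,14],[47,0]]
[[31,14],[41,0],[44,14],[47,0]]
[[31,14],[41,16],[46,14],[47,0]]
[[30,4],[31,14],[41,16],[46,14],[47,0]]
[[30,4],[31,14],[41,16],[46,14],[47,0]]
[[22,19],[32,14],[41,16],[46,14],[47,0]]
[[22,19],[32,14],[41,16],[46,14],[47,0],[48,2],[50,0]]
[[20,14],[22,19],[32,14],[41,16],[46,14],[47,0],[48,2],[50,0]]
[[20,14],[22,19],[32,14],[41,16],[46,14],[47,0],[48,6],[50,0]]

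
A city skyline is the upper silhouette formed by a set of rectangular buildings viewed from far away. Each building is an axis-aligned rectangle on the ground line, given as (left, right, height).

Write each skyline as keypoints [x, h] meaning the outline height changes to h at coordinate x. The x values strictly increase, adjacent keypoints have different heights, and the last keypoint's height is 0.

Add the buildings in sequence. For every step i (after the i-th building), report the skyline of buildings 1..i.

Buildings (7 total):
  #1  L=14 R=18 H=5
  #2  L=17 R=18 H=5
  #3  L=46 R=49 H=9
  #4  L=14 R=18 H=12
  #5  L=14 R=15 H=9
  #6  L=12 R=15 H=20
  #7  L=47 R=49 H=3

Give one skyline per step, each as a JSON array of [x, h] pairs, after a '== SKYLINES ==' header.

== SKYLINES ==
[[14,5],[18,0]]
[[14,5],[18,0]]
[[14,5],[18,0],[46,9],[49,0]]
[[14,12],[18,0],[46,9],[49,0]]
[[14,12],[18,0],[46,9],[49,0]]
[[12,20],[15,12],[18,0],[46,9],[49,0]]
[[12,20],[15,12],[18,0],[46,9],[49,0]]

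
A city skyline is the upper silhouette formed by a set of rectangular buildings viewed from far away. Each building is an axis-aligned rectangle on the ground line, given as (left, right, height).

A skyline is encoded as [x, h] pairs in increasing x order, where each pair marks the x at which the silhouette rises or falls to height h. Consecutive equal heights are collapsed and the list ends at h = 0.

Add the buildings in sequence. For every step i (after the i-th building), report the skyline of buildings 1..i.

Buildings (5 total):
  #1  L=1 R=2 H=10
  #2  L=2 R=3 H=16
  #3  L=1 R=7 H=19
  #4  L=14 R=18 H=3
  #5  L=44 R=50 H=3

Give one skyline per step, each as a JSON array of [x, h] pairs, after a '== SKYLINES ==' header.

== SKYLINES ==
[[1,10],[2,0]]
[[1,10],[2,16],[3,0]]
[[1,19],[7,0]]
[[1,19],[7,0],[14,3],[18,0]]
[[1,19],[7,0],[14,3],[18,0],[44,3],[50,0]]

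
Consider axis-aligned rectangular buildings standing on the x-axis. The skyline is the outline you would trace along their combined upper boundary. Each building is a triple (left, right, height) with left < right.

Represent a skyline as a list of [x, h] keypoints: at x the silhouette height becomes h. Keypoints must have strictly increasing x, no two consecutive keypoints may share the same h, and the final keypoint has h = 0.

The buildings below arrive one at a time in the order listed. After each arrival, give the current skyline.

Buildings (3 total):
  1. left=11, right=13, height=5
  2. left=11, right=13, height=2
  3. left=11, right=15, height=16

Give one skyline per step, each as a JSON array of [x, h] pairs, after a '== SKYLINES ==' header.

== SKYLINES ==
[[11,5],[13,0]]
[[11,5],[13,0]]
[[11,16],[15,0]]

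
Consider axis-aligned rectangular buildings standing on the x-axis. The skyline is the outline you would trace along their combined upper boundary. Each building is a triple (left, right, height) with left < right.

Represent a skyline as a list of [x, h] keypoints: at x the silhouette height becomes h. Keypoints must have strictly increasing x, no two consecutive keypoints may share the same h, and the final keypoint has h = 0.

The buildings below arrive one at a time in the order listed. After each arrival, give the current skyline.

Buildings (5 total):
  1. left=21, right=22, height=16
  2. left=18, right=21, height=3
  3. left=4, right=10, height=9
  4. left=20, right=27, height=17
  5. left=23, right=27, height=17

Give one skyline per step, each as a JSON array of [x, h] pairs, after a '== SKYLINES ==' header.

== SKYLINES ==
[[21,16],[22,0]]
[[18,3],[21,16],[22,0]]
[[4,9],[10,0],[18,3],[21,16],[22,0]]
[[4,9],[10,0],[18,3],[20,17],[27,0]]
[[4,9],[10,0],[18,3],[20,17],[27,0]]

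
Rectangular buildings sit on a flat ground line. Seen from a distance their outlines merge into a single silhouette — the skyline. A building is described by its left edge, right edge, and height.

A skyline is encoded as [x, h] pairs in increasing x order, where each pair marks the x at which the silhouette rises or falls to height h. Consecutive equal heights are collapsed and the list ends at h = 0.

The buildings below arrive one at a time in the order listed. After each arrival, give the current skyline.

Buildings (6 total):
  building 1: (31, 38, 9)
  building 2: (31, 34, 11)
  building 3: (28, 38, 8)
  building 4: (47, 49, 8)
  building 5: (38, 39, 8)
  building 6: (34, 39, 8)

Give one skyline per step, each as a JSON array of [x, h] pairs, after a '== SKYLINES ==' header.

== SKYLINES ==
[[31,9],[38,0]]
[[31,11],[34,9],[38,0]]
[[28,8],[31,11],[34,9],[38,0]]
[[28,8],[31,11],[34,9],[38,0],[47,8],[49,0]]
[[28,8],[31,11],[34,9],[38,8],[39,0],[47,8],[49,0]]
[[28,8],[31,11],[34,9],[38,8],[39,0],[47,8],[49,0]]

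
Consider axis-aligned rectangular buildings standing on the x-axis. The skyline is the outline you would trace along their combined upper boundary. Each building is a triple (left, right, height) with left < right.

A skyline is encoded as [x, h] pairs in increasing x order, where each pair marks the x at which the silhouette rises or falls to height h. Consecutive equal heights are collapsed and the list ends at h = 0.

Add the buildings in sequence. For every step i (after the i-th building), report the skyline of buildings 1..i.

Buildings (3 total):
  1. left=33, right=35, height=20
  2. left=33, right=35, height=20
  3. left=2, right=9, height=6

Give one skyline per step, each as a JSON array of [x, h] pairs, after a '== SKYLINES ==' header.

== SKYLINES ==
[[33,20],[35,0]]
[[33,20],[35,0]]
[[2,6],[9,0],[33,20],[35,0]]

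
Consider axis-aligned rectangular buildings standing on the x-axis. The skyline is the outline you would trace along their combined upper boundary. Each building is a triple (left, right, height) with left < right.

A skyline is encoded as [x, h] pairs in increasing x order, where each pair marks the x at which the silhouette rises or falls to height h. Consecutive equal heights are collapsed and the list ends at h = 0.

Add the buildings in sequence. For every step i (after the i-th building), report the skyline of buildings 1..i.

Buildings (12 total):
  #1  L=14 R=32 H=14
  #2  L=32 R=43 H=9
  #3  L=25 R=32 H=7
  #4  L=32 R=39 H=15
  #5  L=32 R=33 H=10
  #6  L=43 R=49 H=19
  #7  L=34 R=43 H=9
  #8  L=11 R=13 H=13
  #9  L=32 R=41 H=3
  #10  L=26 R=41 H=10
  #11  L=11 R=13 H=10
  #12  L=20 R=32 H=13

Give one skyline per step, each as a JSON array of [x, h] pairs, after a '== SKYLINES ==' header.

== SKYLINES ==
[[14,14],[32,0]]
[[14,14],[32,9],[43,0]]
[[14,14],[32,9],[43,0]]
[[14,14],[32,15],[39,9],[43,0]]
[[14,14],[32,15],[39,9],[43,0]]
[[14,14],[32,15],[39,9],[43,19],[49,0]]
[[14,14],[32,15],[39,9],[43,19],[49,0]]
[[11,13],[13,0],[14,14],[32,15],[39,9],[43,19],[49,0]]
[[11,13],[13,0],[14,14],[32,15],[39,9],[43,19],[49,0]]
[[11,13],[13,0],[14,14],[32,15],[39,10],[41,9],[43,19],[49,0]]
[[11,13],[13,0],[14,14],[32,15],[39,10],[41,9],[43,19],[49,0]]
[[11,13],[13,0],[14,14],[32,15],[39,10],[41,9],[43,19],[49,0]]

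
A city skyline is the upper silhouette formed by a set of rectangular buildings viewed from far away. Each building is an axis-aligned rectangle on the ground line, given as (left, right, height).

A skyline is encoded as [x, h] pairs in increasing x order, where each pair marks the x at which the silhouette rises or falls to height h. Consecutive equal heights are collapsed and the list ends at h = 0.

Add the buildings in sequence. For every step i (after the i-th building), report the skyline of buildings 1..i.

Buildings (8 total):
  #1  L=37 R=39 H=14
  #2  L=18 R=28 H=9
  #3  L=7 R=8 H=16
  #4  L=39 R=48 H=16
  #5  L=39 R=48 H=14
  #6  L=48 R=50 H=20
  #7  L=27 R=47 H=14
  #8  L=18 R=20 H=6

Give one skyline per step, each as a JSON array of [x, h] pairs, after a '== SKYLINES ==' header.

== SKYLINES ==
[[37,14],[39,0]]
[[18,9],[28,0],[37,14],[39,0]]
[[7,16],[8,0],[18,9],[28,0],[37,14],[39,0]]
[[7,16],[8,0],[18,9],[28,0],[37,14],[39,16],[48,0]]
[[7,16],[8,0],[18,9],[28,0],[37,14],[39,16],[48,0]]
[[7,16],[8,0],[18,9],[28,0],[37,14],[39,16],[48,20],[50,0]]
[[7,16],[8,0],[18,9],[27,14],[39,16],[48,20],[50,0]]
[[7,16],[8,0],[18,9],[27,14],[39,16],[48,20],[50,0]]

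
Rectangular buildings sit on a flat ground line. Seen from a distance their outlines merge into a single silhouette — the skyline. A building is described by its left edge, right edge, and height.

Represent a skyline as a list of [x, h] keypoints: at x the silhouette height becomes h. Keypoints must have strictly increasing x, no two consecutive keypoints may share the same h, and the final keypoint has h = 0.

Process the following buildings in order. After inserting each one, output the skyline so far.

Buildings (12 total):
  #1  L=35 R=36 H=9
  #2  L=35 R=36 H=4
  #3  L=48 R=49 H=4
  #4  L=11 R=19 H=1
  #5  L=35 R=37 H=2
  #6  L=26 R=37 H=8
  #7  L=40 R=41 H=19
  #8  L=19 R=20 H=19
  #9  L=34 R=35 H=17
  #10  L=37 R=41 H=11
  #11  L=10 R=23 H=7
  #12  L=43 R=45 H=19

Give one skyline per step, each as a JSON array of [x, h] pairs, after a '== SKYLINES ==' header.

== SKYLINES ==
[[35,9],[36,0]]
[[35,9],[36,0]]
[[35,9],[36,0],[48,4],[49,0]]
[[11,1],[19,0],[35,9],[36,0],[48,4],[49,0]]
[[11,1],[19,0],[35,9],[36,2],[37,0],[48,4],[49,0]]
[[11,1],[19,0],[26,8],[35,9],[36,8],[37,0],[48,4],[49,0]]
[[11,1],[19,0],[26,8],[35,9],[36,8],[37,0],[40,19],[41,0],[48,4],[49,0]]
[[11,1],[19,19],[20,0],[26,8],[35,9],[36,8],[37,0],[40,19],[41,0],[48,4],[49,0]]
[[11,1],[19,19],[20,0],[26,8],[34,17],[35,9],[36,8],[37,0],[40,19],[41,0],[48,4],[49,0]]
[[11,1],[19,19],[20,0],[26,8],[34,17],[35,9],[36,8],[37,11],[40,19],[41,0],[48,4],[49,0]]
[[10,7],[19,19],[20,7],[23,0],[26,8],[34,17],[35,9],[36,8],[37,11],[40,19],[41,0],[48,4],[49,0]]
[[10,7],[19,19],[20,7],[23,0],[26,8],[34,17],[35,9],[36,8],[37,11],[40,19],[41,0],[43,19],[45,0],[48,4],[49,0]]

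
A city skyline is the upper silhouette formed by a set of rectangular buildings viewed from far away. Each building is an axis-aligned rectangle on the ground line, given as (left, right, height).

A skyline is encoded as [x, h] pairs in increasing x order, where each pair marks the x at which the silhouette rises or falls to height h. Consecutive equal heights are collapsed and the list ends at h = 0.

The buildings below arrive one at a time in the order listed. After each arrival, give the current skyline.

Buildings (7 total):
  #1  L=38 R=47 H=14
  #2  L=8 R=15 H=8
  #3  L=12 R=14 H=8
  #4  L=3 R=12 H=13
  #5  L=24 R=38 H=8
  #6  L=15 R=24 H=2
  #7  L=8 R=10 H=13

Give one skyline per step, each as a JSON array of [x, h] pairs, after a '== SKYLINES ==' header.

== SKYLINES ==
[[38,14],[47,0]]
[[8,8],[15,0],[38,14],[47,0]]
[[8,8],[15,0],[38,14],[47,0]]
[[3,13],[12,8],[15,0],[38,14],[47,0]]
[[3,13],[12,8],[15,0],[24,8],[38,14],[47,0]]
[[3,13],[12,8],[15,2],[24,8],[38,14],[47,0]]
[[3,13],[12,8],[15,2],[24,8],[38,14],[47,0]]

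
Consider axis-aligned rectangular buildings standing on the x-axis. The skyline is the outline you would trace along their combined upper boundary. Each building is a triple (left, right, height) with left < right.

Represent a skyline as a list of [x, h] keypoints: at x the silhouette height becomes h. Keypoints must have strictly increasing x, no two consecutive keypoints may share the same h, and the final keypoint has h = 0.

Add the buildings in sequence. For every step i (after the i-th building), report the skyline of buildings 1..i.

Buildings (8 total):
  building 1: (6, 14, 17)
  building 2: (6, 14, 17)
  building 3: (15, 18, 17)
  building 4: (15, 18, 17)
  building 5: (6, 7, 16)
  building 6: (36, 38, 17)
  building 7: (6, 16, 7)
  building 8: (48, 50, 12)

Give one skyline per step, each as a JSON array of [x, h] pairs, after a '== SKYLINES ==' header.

== SKYLINES ==
[[6,17],[14,0]]
[[6,17],[14,0]]
[[6,17],[14,0],[15,17],[18,0]]
[[6,17],[14,0],[15,17],[18,0]]
[[6,17],[14,0],[15,17],[18,0]]
[[6,17],[14,0],[15,17],[18,0],[36,17],[38,0]]
[[6,17],[14,7],[15,17],[18,0],[36,17],[38,0]]
[[6,17],[14,7],[15,17],[18,0],[36,17],[38,0],[48,12],[50,0]]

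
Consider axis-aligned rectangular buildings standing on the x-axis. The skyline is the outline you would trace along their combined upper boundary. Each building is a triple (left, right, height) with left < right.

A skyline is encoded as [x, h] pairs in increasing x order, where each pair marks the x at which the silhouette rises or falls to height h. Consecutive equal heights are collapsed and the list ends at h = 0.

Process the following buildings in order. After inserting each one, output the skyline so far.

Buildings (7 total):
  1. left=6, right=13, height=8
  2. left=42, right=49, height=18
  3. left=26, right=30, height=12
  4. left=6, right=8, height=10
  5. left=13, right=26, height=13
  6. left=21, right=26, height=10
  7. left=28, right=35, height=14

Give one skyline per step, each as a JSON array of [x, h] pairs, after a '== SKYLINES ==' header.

== SKYLINES ==
[[6,8],[13,0]]
[[6,8],[13,0],[42,18],[49,0]]
[[6,8],[13,0],[26,12],[30,0],[42,18],[49,0]]
[[6,10],[8,8],[13,0],[26,12],[30,0],[42,18],[49,0]]
[[6,10],[8,8],[13,13],[26,12],[30,0],[42,18],[49,0]]
[[6,10],[8,8],[13,13],[26,12],[30,0],[42,18],[49,0]]
[[6,10],[8,8],[13,13],[26,12],[28,14],[35,0],[42,18],[49,0]]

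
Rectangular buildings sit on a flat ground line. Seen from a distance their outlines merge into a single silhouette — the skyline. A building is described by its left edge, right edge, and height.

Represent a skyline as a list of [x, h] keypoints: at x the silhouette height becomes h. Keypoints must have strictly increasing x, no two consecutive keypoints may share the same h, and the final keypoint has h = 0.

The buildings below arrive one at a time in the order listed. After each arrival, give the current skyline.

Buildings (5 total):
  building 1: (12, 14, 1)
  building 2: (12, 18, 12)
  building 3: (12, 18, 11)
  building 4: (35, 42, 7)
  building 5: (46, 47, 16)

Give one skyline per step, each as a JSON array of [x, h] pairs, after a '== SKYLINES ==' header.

== SKYLINES ==
[[12,1],[14,0]]
[[12,12],[18,0]]
[[12,12],[18,0]]
[[12,12],[18,0],[35,7],[42,0]]
[[12,12],[18,0],[35,7],[42,0],[46,16],[47,0]]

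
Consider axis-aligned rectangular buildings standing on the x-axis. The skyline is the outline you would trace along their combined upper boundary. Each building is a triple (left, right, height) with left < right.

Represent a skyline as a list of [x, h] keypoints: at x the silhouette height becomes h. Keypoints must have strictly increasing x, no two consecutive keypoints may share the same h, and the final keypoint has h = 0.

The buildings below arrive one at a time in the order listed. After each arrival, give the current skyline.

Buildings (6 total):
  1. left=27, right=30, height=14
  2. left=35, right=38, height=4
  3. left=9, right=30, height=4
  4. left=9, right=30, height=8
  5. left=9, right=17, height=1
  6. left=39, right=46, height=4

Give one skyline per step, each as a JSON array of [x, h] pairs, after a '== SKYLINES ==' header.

== SKYLINES ==
[[27,14],[30,0]]
[[27,14],[30,0],[35,4],[38,0]]
[[9,4],[27,14],[30,0],[35,4],[38,0]]
[[9,8],[27,14],[30,0],[35,4],[38,0]]
[[9,8],[27,14],[30,0],[35,4],[38,0]]
[[9,8],[27,14],[30,0],[35,4],[38,0],[39,4],[46,0]]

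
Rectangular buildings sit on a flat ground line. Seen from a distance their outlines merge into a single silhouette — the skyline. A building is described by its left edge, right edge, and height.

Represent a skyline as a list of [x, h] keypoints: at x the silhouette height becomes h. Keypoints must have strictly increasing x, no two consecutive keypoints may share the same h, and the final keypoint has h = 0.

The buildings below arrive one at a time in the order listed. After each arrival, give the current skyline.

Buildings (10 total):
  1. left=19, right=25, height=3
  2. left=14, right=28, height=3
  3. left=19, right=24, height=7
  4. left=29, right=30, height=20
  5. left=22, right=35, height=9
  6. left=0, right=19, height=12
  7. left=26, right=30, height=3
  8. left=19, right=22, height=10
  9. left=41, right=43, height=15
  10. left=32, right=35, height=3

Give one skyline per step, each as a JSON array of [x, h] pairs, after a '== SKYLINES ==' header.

== SKYLINES ==
[[19,3],[25,0]]
[[14,3],[28,0]]
[[14,3],[19,7],[24,3],[28,0]]
[[14,3],[19,7],[24,3],[28,0],[29,20],[30,0]]
[[14,3],[19,7],[22,9],[29,20],[30,9],[35,0]]
[[0,12],[19,7],[22,9],[29,20],[30,9],[35,0]]
[[0,12],[19,7],[22,9],[29,20],[30,9],[35,0]]
[[0,12],[19,10],[22,9],[29,20],[30,9],[35,0]]
[[0,12],[19,10],[22,9],[29,20],[30,9],[35,0],[41,15],[43,0]]
[[0,12],[19,10],[22,9],[29,20],[30,9],[35,0],[41,15],[43,0]]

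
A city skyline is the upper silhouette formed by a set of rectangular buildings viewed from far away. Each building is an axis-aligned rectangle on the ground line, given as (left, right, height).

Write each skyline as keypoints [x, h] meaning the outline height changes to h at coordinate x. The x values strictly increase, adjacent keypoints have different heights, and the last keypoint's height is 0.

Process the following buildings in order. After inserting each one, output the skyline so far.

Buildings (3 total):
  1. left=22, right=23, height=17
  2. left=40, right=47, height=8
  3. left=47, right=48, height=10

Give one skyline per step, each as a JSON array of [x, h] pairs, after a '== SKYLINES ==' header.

== SKYLINES ==
[[22,17],[23,0]]
[[22,17],[23,0],[40,8],[47,0]]
[[22,17],[23,0],[40,8],[47,10],[48,0]]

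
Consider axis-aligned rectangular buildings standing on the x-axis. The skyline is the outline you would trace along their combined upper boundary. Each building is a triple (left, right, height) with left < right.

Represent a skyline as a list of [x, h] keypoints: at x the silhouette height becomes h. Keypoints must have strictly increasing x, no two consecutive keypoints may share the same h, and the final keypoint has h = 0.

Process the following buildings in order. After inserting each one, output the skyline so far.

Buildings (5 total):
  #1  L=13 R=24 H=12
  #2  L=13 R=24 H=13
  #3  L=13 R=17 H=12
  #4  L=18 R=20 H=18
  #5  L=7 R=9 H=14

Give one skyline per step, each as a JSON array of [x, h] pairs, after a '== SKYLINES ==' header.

== SKYLINES ==
[[13,12],[24,0]]
[[13,13],[24,0]]
[[13,13],[24,0]]
[[13,13],[18,18],[20,13],[24,0]]
[[7,14],[9,0],[13,13],[18,18],[20,13],[24,0]]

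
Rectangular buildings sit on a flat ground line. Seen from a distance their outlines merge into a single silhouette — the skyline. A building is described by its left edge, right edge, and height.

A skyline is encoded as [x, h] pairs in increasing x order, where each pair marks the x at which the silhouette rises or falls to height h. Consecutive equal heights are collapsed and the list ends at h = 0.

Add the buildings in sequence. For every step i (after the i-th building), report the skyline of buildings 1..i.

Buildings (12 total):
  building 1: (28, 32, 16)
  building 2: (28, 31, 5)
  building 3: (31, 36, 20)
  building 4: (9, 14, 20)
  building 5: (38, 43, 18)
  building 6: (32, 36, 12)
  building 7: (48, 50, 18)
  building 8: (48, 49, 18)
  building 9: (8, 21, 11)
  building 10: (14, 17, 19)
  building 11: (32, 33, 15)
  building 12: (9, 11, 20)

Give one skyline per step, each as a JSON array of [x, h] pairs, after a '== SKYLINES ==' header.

== SKYLINES ==
[[28,16],[32,0]]
[[28,16],[32,0]]
[[28,16],[31,20],[36,0]]
[[9,20],[14,0],[28,16],[31,20],[36,0]]
[[9,20],[14,0],[28,16],[31,20],[36,0],[38,18],[43,0]]
[[9,20],[14,0],[28,16],[31,20],[36,0],[38,18],[43,0]]
[[9,20],[14,0],[28,16],[31,20],[36,0],[38,18],[43,0],[48,18],[50,0]]
[[9,20],[14,0],[28,16],[31,20],[36,0],[38,18],[43,0],[48,18],[50,0]]
[[8,11],[9,20],[14,11],[21,0],[28,16],[31,20],[36,0],[38,18],[43,0],[48,18],[50,0]]
[[8,11],[9,20],[14,19],[17,11],[21,0],[28,16],[31,20],[36,0],[38,18],[43,0],[48,18],[50,0]]
[[8,11],[9,20],[14,19],[17,11],[21,0],[28,16],[31,20],[36,0],[38,18],[43,0],[48,18],[50,0]]
[[8,11],[9,20],[14,19],[17,11],[21,0],[28,16],[31,20],[36,0],[38,18],[43,0],[48,18],[50,0]]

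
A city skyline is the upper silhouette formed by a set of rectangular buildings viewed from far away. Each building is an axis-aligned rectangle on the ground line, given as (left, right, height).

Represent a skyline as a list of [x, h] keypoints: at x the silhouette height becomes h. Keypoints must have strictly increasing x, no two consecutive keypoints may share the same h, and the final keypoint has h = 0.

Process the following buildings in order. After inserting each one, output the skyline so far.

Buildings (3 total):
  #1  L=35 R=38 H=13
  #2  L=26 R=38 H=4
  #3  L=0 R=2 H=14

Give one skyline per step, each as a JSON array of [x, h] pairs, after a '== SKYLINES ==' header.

== SKYLINES ==
[[35,13],[38,0]]
[[26,4],[35,13],[38,0]]
[[0,14],[2,0],[26,4],[35,13],[38,0]]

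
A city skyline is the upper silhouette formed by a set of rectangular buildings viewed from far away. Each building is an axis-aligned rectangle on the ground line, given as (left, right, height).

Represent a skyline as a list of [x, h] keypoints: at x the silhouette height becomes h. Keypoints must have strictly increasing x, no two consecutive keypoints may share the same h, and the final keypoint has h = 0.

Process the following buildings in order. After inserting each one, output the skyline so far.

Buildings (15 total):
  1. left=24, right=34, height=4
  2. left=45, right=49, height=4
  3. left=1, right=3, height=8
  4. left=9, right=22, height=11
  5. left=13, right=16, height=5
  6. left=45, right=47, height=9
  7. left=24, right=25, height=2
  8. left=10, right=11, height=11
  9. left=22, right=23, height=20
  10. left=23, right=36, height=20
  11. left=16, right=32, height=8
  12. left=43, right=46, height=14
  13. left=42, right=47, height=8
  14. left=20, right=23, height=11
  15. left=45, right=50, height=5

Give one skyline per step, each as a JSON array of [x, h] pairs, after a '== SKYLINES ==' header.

== SKYLINES ==
[[24,4],[34,0]]
[[24,4],[34,0],[45,4],[49,0]]
[[1,8],[3,0],[24,4],[34,0],[45,4],[49,0]]
[[1,8],[3,0],[9,11],[22,0],[24,4],[34,0],[45,4],[49,0]]
[[1,8],[3,0],[9,11],[22,0],[24,4],[34,0],[45,4],[49,0]]
[[1,8],[3,0],[9,11],[22,0],[24,4],[34,0],[45,9],[47,4],[49,0]]
[[1,8],[3,0],[9,11],[22,0],[24,4],[34,0],[45,9],[47,4],[49,0]]
[[1,8],[3,0],[9,11],[22,0],[24,4],[34,0],[45,9],[47,4],[49,0]]
[[1,8],[3,0],[9,11],[22,20],[23,0],[24,4],[34,0],[45,9],[47,4],[49,0]]
[[1,8],[3,0],[9,11],[22,20],[36,0],[45,9],[47,4],[49,0]]
[[1,8],[3,0],[9,11],[22,20],[36,0],[45,9],[47,4],[49,0]]
[[1,8],[3,0],[9,11],[22,20],[36,0],[43,14],[46,9],[47,4],[49,0]]
[[1,8],[3,0],[9,11],[22,20],[36,0],[42,8],[43,14],[46,9],[47,4],[49,0]]
[[1,8],[3,0],[9,11],[22,20],[36,0],[42,8],[43,14],[46,9],[47,4],[49,0]]
[[1,8],[3,0],[9,11],[22,20],[36,0],[42,8],[43,14],[46,9],[47,5],[50,0]]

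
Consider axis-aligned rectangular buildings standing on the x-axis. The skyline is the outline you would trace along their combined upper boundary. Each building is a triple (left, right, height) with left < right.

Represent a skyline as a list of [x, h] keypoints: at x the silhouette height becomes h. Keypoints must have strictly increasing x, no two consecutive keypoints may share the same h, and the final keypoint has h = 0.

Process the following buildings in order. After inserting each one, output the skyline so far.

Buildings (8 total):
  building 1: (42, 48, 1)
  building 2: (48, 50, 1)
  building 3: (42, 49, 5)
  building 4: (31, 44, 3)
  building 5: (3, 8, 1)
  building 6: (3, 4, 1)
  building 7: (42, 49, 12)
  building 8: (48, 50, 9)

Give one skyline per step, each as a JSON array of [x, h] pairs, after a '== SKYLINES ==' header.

== SKYLINES ==
[[42,1],[48,0]]
[[42,1],[50,0]]
[[42,5],[49,1],[50,0]]
[[31,3],[42,5],[49,1],[50,0]]
[[3,1],[8,0],[31,3],[42,5],[49,1],[50,0]]
[[3,1],[8,0],[31,3],[42,5],[49,1],[50,0]]
[[3,1],[8,0],[31,3],[42,12],[49,1],[50,0]]
[[3,1],[8,0],[31,3],[42,12],[49,9],[50,0]]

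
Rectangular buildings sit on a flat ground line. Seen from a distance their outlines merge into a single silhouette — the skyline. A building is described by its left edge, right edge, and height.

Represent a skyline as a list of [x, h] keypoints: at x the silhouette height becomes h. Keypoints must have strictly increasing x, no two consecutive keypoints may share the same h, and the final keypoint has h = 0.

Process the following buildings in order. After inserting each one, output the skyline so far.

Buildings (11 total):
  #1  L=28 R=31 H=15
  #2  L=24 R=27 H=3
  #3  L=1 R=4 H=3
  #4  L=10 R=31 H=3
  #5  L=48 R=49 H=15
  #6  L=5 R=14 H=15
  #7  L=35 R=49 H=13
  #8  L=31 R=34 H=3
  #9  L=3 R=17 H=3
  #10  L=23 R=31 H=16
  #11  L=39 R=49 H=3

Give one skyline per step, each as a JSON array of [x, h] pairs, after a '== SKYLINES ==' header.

== SKYLINES ==
[[28,15],[31,0]]
[[24,3],[27,0],[28,15],[31,0]]
[[1,3],[4,0],[24,3],[27,0],[28,15],[31,0]]
[[1,3],[4,0],[10,3],[28,15],[31,0]]
[[1,3],[4,0],[10,3],[28,15],[31,0],[48,15],[49,0]]
[[1,3],[4,0],[5,15],[14,3],[28,15],[31,0],[48,15],[49,0]]
[[1,3],[4,0],[5,15],[14,3],[28,15],[31,0],[35,13],[48,15],[49,0]]
[[1,3],[4,0],[5,15],[14,3],[28,15],[31,3],[34,0],[35,13],[48,15],[49,0]]
[[1,3],[5,15],[14,3],[28,15],[31,3],[34,0],[35,13],[48,15],[49,0]]
[[1,3],[5,15],[14,3],[23,16],[31,3],[34,0],[35,13],[48,15],[49,0]]
[[1,3],[5,15],[14,3],[23,16],[31,3],[34,0],[35,13],[48,15],[49,0]]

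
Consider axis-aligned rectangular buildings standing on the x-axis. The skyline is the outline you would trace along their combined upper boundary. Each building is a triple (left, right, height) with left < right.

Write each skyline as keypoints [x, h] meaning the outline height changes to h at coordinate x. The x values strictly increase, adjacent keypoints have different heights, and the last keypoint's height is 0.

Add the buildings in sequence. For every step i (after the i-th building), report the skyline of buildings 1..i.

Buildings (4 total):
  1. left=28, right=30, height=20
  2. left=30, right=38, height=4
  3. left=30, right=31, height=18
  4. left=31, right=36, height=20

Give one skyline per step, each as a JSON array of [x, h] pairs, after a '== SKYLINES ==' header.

== SKYLINES ==
[[28,20],[30,0]]
[[28,20],[30,4],[38,0]]
[[28,20],[30,18],[31,4],[38,0]]
[[28,20],[30,18],[31,20],[36,4],[38,0]]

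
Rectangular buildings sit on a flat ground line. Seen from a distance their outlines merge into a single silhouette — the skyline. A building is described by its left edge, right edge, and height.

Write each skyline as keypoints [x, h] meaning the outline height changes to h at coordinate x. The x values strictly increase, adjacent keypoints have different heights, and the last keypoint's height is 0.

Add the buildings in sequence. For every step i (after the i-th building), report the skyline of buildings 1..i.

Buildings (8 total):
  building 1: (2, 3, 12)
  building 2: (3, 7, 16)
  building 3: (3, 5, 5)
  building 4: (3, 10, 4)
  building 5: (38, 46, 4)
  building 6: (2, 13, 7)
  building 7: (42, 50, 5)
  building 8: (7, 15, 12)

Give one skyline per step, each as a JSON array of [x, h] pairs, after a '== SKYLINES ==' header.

== SKYLINES ==
[[2,12],[3,0]]
[[2,12],[3,16],[7,0]]
[[2,12],[3,16],[7,0]]
[[2,12],[3,16],[7,4],[10,0]]
[[2,12],[3,16],[7,4],[10,0],[38,4],[46,0]]
[[2,12],[3,16],[7,7],[13,0],[38,4],[46,0]]
[[2,12],[3,16],[7,7],[13,0],[38,4],[42,5],[50,0]]
[[2,12],[3,16],[7,12],[15,0],[38,4],[42,5],[50,0]]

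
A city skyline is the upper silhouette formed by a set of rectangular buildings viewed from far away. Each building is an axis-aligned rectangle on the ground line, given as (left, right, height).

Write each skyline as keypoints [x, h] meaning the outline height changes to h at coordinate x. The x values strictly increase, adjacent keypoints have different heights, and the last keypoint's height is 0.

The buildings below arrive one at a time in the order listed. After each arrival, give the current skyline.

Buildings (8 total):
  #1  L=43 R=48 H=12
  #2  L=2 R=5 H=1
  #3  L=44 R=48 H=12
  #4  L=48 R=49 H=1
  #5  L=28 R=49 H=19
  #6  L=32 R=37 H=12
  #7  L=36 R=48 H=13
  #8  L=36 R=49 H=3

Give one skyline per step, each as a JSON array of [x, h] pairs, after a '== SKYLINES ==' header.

== SKYLINES ==
[[43,12],[48,0]]
[[2,1],[5,0],[43,12],[48,0]]
[[2,1],[5,0],[43,12],[48,0]]
[[2,1],[5,0],[43,12],[48,1],[49,0]]
[[2,1],[5,0],[28,19],[49,0]]
[[2,1],[5,0],[28,19],[49,0]]
[[2,1],[5,0],[28,19],[49,0]]
[[2,1],[5,0],[28,19],[49,0]]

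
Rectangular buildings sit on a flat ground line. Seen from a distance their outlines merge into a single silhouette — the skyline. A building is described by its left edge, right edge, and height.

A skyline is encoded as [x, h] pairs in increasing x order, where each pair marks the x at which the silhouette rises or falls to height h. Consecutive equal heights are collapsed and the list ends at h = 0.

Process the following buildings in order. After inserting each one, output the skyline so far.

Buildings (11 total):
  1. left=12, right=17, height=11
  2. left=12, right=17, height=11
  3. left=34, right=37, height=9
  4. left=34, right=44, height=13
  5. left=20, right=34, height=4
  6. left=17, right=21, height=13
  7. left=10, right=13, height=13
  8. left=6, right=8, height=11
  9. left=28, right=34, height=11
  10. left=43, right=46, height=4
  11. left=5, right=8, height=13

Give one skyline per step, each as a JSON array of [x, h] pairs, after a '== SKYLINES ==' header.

== SKYLINES ==
[[12,11],[17,0]]
[[12,11],[17,0]]
[[12,11],[17,0],[34,9],[37,0]]
[[12,11],[17,0],[34,13],[44,0]]
[[12,11],[17,0],[20,4],[34,13],[44,0]]
[[12,11],[17,13],[21,4],[34,13],[44,0]]
[[10,13],[13,11],[17,13],[21,4],[34,13],[44,0]]
[[6,11],[8,0],[10,13],[13,11],[17,13],[21,4],[34,13],[44,0]]
[[6,11],[8,0],[10,13],[13,11],[17,13],[21,4],[28,11],[34,13],[44,0]]
[[6,11],[8,0],[10,13],[13,11],[17,13],[21,4],[28,11],[34,13],[44,4],[46,0]]
[[5,13],[8,0],[10,13],[13,11],[17,13],[21,4],[28,11],[34,13],[44,4],[46,0]]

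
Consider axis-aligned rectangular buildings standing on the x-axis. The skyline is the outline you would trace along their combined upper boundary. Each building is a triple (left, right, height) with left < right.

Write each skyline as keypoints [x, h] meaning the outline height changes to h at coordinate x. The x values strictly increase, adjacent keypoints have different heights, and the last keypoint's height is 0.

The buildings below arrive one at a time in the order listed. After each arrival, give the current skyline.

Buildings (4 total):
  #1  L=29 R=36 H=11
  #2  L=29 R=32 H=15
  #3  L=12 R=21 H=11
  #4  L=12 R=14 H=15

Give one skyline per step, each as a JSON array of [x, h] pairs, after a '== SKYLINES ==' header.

== SKYLINES ==
[[29,11],[36,0]]
[[29,15],[32,11],[36,0]]
[[12,11],[21,0],[29,15],[32,11],[36,0]]
[[12,15],[14,11],[21,0],[29,15],[32,11],[36,0]]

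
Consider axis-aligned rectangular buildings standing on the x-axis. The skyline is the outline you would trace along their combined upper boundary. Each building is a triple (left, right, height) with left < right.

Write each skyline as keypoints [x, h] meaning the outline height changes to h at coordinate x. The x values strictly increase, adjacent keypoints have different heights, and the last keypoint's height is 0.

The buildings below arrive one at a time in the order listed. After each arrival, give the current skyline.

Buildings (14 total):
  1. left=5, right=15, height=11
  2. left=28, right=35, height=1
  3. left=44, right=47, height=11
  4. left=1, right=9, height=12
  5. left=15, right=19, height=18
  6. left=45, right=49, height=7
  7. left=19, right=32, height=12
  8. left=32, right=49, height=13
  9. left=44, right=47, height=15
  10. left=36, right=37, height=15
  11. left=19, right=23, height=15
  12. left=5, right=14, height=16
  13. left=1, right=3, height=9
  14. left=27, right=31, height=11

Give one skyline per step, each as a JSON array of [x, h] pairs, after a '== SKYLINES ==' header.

== SKYLINES ==
[[5,11],[15,0]]
[[5,11],[15,0],[28,1],[35,0]]
[[5,11],[15,0],[28,1],[35,0],[44,11],[47,0]]
[[1,12],[9,11],[15,0],[28,1],[35,0],[44,11],[47,0]]
[[1,12],[9,11],[15,18],[19,0],[28,1],[35,0],[44,11],[47,0]]
[[1,12],[9,11],[15,18],[19,0],[28,1],[35,0],[44,11],[47,7],[49,0]]
[[1,12],[9,11],[15,18],[19,12],[32,1],[35,0],[44,11],[47,7],[49,0]]
[[1,12],[9,11],[15,18],[19,12],[32,13],[49,0]]
[[1,12],[9,11],[15,18],[19,12],[32,13],[44,15],[47,13],[49,0]]
[[1,12],[9,11],[15,18],[19,12],[32,13],[36,15],[37,13],[44,15],[47,13],[49,0]]
[[1,12],[9,11],[15,18],[19,15],[23,12],[32,13],[36,15],[37,13],[44,15],[47,13],[49,0]]
[[1,12],[5,16],[14,11],[15,18],[19,15],[23,12],[32,13],[36,15],[37,13],[44,15],[47,13],[49,0]]
[[1,12],[5,16],[14,11],[15,18],[19,15],[23,12],[32,13],[36,15],[37,13],[44,15],[47,13],[49,0]]
[[1,12],[5,16],[14,11],[15,18],[19,15],[23,12],[32,13],[36,15],[37,13],[44,15],[47,13],[49,0]]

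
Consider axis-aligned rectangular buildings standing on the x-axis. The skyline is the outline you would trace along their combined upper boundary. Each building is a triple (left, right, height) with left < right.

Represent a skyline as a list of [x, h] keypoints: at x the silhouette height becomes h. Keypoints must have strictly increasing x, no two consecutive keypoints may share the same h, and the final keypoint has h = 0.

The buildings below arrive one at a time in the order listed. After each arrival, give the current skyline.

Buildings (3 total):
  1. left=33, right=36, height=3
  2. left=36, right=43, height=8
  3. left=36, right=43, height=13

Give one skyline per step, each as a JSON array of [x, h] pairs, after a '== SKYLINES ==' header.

== SKYLINES ==
[[33,3],[36,0]]
[[33,3],[36,8],[43,0]]
[[33,3],[36,13],[43,0]]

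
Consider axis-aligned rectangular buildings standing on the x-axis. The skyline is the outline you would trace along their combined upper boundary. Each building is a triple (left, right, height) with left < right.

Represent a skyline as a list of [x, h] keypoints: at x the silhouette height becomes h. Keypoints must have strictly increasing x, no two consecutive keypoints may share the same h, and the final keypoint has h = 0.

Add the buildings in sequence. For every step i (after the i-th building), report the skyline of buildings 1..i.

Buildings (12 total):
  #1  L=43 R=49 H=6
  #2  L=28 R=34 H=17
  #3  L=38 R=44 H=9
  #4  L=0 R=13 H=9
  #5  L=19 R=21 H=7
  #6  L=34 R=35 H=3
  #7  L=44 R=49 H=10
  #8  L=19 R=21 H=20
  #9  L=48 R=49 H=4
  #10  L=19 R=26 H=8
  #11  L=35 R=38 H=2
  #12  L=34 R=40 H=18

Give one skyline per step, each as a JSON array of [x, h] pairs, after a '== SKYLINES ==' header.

== SKYLINES ==
[[43,6],[49,0]]
[[28,17],[34,0],[43,6],[49,0]]
[[28,17],[34,0],[38,9],[44,6],[49,0]]
[[0,9],[13,0],[28,17],[34,0],[38,9],[44,6],[49,0]]
[[0,9],[13,0],[19,7],[21,0],[28,17],[34,0],[38,9],[44,6],[49,0]]
[[0,9],[13,0],[19,7],[21,0],[28,17],[34,3],[35,0],[38,9],[44,6],[49,0]]
[[0,9],[13,0],[19,7],[21,0],[28,17],[34,3],[35,0],[38,9],[44,10],[49,0]]
[[0,9],[13,0],[19,20],[21,0],[28,17],[34,3],[35,0],[38,9],[44,10],[49,0]]
[[0,9],[13,0],[19,20],[21,0],[28,17],[34,3],[35,0],[38,9],[44,10],[49,0]]
[[0,9],[13,0],[19,20],[21,8],[26,0],[28,17],[34,3],[35,0],[38,9],[44,10],[49,0]]
[[0,9],[13,0],[19,20],[21,8],[26,0],[28,17],[34,3],[35,2],[38,9],[44,10],[49,0]]
[[0,9],[13,0],[19,20],[21,8],[26,0],[28,17],[34,18],[40,9],[44,10],[49,0]]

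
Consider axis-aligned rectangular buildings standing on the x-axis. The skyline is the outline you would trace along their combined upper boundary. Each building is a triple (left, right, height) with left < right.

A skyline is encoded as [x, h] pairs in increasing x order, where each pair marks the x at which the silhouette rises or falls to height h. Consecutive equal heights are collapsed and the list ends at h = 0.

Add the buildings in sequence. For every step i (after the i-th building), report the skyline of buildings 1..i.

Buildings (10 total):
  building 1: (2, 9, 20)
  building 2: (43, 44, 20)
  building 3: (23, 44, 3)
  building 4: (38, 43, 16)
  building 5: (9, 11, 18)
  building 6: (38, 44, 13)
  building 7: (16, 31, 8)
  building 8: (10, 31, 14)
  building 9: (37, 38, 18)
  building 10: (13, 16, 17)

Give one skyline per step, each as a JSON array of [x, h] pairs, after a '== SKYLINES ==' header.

== SKYLINES ==
[[2,20],[9,0]]
[[2,20],[9,0],[43,20],[44,0]]
[[2,20],[9,0],[23,3],[43,20],[44,0]]
[[2,20],[9,0],[23,3],[38,16],[43,20],[44,0]]
[[2,20],[9,18],[11,0],[23,3],[38,16],[43,20],[44,0]]
[[2,20],[9,18],[11,0],[23,3],[38,16],[43,20],[44,0]]
[[2,20],[9,18],[11,0],[16,8],[31,3],[38,16],[43,20],[44,0]]
[[2,20],[9,18],[11,14],[31,3],[38,16],[43,20],[44,0]]
[[2,20],[9,18],[11,14],[31,3],[37,18],[38,16],[43,20],[44,0]]
[[2,20],[9,18],[11,14],[13,17],[16,14],[31,3],[37,18],[38,16],[43,20],[44,0]]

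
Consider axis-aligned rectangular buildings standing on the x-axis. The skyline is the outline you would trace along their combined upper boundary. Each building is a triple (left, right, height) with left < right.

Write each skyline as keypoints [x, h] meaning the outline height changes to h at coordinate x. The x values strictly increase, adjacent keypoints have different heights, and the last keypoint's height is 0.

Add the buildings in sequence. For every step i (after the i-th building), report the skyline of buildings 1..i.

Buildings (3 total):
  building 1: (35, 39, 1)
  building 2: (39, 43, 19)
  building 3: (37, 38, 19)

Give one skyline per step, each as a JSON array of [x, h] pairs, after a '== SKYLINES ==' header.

== SKYLINES ==
[[35,1],[39,0]]
[[35,1],[39,19],[43,0]]
[[35,1],[37,19],[38,1],[39,19],[43,0]]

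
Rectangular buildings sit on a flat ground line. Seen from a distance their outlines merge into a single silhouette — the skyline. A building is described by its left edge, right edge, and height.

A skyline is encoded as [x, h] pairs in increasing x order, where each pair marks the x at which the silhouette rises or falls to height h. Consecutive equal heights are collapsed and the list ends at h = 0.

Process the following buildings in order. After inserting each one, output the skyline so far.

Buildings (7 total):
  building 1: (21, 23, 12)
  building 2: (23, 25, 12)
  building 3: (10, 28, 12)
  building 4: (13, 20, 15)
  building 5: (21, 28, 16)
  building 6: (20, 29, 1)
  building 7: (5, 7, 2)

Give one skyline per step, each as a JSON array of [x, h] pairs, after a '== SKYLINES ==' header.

== SKYLINES ==
[[21,12],[23,0]]
[[21,12],[25,0]]
[[10,12],[28,0]]
[[10,12],[13,15],[20,12],[28,0]]
[[10,12],[13,15],[20,12],[21,16],[28,0]]
[[10,12],[13,15],[20,12],[21,16],[28,1],[29,0]]
[[5,2],[7,0],[10,12],[13,15],[20,12],[21,16],[28,1],[29,0]]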